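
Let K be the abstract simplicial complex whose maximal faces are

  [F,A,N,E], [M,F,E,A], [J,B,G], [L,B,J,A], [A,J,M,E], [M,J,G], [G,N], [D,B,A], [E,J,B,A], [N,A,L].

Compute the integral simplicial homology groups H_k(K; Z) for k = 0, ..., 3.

We work with the vertex ordering A < B < D < E < F < G < J < L < M < N. The simplices of K, each written with vertices in increasing order, are:

  0-simplices (10): A, B, D, E, F, G, J, L, M, N
  1-simplices (25): AB, AD, AE, AF, AJ, AL, AM, AN, BD, BE, BG, BJ, BL, EF, EJ, EM, EN, FM, FN, GJ, GM, GN, JL, JM, LN
  2-simplices (20): ABD, ABE, ABJ, ABL, AEF, AEJ, AEM, AEN, AFM, AFN, AJL, AJM, ALN, BEJ, BGJ, BJL, EFM, EFN, EJM, GJM
  3-simplices (5): ABEJ, ABJL, AEFM, AEFN, AEJM

giving chain groups C_0 ≅ Z^10, C_1 ≅ Z^25, C_2 ≅ Z^20, C_3 ≅ Z^5.

∂_1: C_1 → C_0 sends each edge [p,q] (with p < q) to q − p.
This gives a 10×25 integer matrix of rank 9; reducing to Smith normal form yields diagonal entries (1,1,1,1,1,1,1,1,1).

∂_2: C_2 → C_1 sends each 2-simplex [p,q,r] to [q,r] − [p,r] + [p,q]. For instance
  ∂AJL = JL − AL + AJ,
  ∂AEJ = EJ − AJ + AE.
The resulting 25×20 matrix has rank 15, and its Smith normal form has invariant factors (1,1,1,1,1,1,1,1,1,1,1,1,1,1,1).

∂_3: C_3 → C_2 sends each 3-simplex σ to the alternating sum Σ_i (−1)^i (σ with its i-th vertex removed). For instance
  ∂ABJL = BJL − AJL + ABL − ABJ,
  ∂AEJM = EJM − AJM + AEM − AEJ.
The 20×5 boundary matrix has rank 5 and Smith normal form diag(1,1,1,1,1).

Now H_k = ker ∂_k / im ∂_{k+1}, so:

  H_0: rank C_0 − rank ∂_1 = 10 − 9 = 1, and the invariant factors of ∂_1 are all 1, so H_0 ≅ Z.
  H_1: rank ker ∂_1 − rank ∂_2 = (25 − 9) − 15 = 1, and the invariant factors of ∂_2 are all 1, so H_1 ≅ Z.
  H_2: rank ker ∂_2 − rank ∂_3 = (20 − 15) − 5 = 0, and the invariant factors of ∂_3 are all 1, so H_2 ≅ 0.
  H_3: rank ker ∂_3 − rank ∂_4 = (5 − 5) − 0 = 0, and there is no ∂_4, so H_3 ≅ 0.

H_0 = Z,  H_1 = Z,  H_2 = 0,  H_3 = 0.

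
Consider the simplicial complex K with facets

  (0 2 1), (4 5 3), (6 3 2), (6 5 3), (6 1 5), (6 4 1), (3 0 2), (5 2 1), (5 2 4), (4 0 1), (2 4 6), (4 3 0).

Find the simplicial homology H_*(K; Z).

H_0 ≅ Z,  H_1 ≅ Z/2Z,  H_2 = 0.

Fix the vertex order 0 < 1 < 2 < 3 < 4 < 5 < 6 and write every simplex with vertices in increasing order. Then dim K = 2 and the simplices of K are:

  0-simplices (7): [0], [1], [2], [3], [4], [5], [6]
  1-simplices (18): [0,1], [0,2], [0,3], [0,4], [1,2], [1,4], [1,5], [1,6], [2,3], [2,4], [2,5], [2,6], [3,4], [3,5], [3,6], [4,5], [4,6], [5,6]
  2-simplices (12): [0,1,2], [0,1,4], [0,2,3], [0,3,4], [1,2,5], [1,4,6], [1,5,6], [2,3,6], [2,4,5], [2,4,6], [3,4,5], [3,5,6]

Hence C_0 ≅ Z^7, C_1 ≅ Z^18, C_2 ≅ Z^12.

Boundary ∂_1: C_1 → C_0 maps an edge to its endpoints' difference, ∂[p,q] = q − p.
As a 7×18 matrix over Z this has rank 6, with invariant factors (1,1,1,1,1,1).

∂_2: C_2 → C_1 acts by ∂[p,q,r] = [q,r] − [p,r] + [p,q]. For instance
  ∂[1,5,6] = [5,6] − [1,6] + [1,5],
  ∂[1,4,6] = [4,6] − [1,6] + [1,4].
As a 18×12 matrix over Z this has rank 12, with invariant factors (1,1,1,1,1,1,1,1,1,1,1,2).

Computing H_k = (kernel of ∂_k) / (image of ∂_{k+1}):

  H_0: rank C_0 − rank ∂_1 = 7 − 6 = 1, and the invariant factors of ∂_1 are all 1, so H_0 ≅ Z.
  H_1: rank ker ∂_1 − rank ∂_2 = (18 − 6) − 12 = 0, and ∂_2 has invariant factor 2 > 1, so H_1 ≅ Z/2Z.
  H_2: rank ker ∂_2 − rank ∂_3 = (12 − 12) − 0 = 0, and there is no ∂_3, so H_2 ≅ 0.

As a check, the Euler characteristic is 7 − 18 + 12 = 1, which agrees with 1 − 0 + 0 = 1.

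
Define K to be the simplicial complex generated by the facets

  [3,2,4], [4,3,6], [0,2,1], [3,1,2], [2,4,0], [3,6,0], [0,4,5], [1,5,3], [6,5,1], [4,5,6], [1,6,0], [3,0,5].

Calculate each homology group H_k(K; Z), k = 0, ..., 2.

H_0 = Z,  H_1 = Z/2,  H_2 = 0.

Take the total order 0 < 1 < 2 < 3 < 4 < 5 < 6 on the vertex set. Then K (dimension 2) consists of the simplices:

  0-simplices (7): [0], [1], [2], [3], [4], [5], [6]
  1-simplices (18): [0,1], [0,2], [0,3], [0,4], [0,5], [0,6], [1,2], [1,3], [1,5], [1,6], [2,3], [2,4], [3,4], [3,5], [3,6], [4,5], [4,6], [5,6]
  2-simplices (12): [0,1,2], [0,1,6], [0,2,4], [0,3,5], [0,3,6], [0,4,5], [1,2,3], [1,3,5], [1,5,6], [2,3,4], [3,4,6], [4,5,6]

so the chain groups are C_0 ≅ Z^7, C_1 ≅ Z^18, C_2 ≅ Z^12.

∂_1: C_1 → C_0 maps an edge to its endpoints' difference, ∂[p,q] = q − p. For instance
  ∂[0,6] = [6] − [0].
The resulting 7×18 matrix has rank 6, and its Smith normal form has invariant factors (1,1,1,1,1,1).

Boundary ∂_2: C_2 → C_1 maps a triangle to the signed sum of its edges. For instance
  ∂[1,3,5] = [3,5] − [1,5] + [1,3],
  ∂[1,5,6] = [5,6] − [1,6] + [1,5].
As a 18×12 matrix over Z this has rank 12, with invariant factors (1,1,1,1,1,1,1,1,1,1,1,2).

Now H_k = ker ∂_k / im ∂_{k+1}, so:

  H_0: rank C_0 − rank ∂_1 = 7 − 6 = 1, and the invariant factors of ∂_1 are all 1, so H_0 = Z.
  H_1: rank ker ∂_1 − rank ∂_2 = (18 − 6) − 12 = 0, and ∂_2 has invariant factor 2 > 1, so H_1 = Z/2.
  H_2: rank ker ∂_2 − rank ∂_3 = (12 − 12) − 0 = 0, and there is no ∂_3, so H_2 = 0.

(K is a triangulation of the real projective plane RP^2.)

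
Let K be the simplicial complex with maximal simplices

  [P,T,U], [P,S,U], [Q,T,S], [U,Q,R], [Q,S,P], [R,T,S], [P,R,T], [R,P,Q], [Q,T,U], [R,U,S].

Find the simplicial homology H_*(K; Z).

Order the vertices as P < Q < R < S < T < U. Listing each simplex with vertices in this order, K has dimension 2 with simplices:

  0-simplices (6): P, Q, R, S, T, U
  1-simplices (15): PQ, PR, PS, PT, PU, QR, QS, QT, QU, RS, RT, RU, ST, SU, TU
  2-simplices (10): PQR, PQS, PRT, PSU, PTU, QRU, QST, QTU, RST, RSU

Hence C_0 ≅ Z^6, C_1 ≅ Z^15, C_2 ≅ Z^10.

Boundary ∂_1: C_1 → C_0 is given by ∂[p,q] = [q] − [p]. For instance
  ∂PU = U − P.
The resulting 6×15 matrix has rank 5, and its Smith normal form has invariant factors (1,1,1,1,1).

The boundary map ∂_2: C_2 → C_1 maps a triangle to the signed sum of its edges. For instance
  ∂PSU = SU − PU + PS,
  ∂PTU = TU − PU + PT.
This gives a 15×10 integer matrix of rank 10; reducing to Smith normal form yields diagonal entries (1,1,1,1,1,1,1,1,1,2).

From H_k ≅ ker(∂_k) / im(∂_{k+1}) we obtain:

  H_0: rank C_0 − rank ∂_1 = 6 − 5 = 1, and the invariant factors of ∂_1 are all 1, so H_0 ≅ Z.
  H_1: rank ker ∂_1 − rank ∂_2 = (15 − 5) − 10 = 0, and ∂_2 has invariant factor 2 > 1, so H_1 ≅ Z/2.
  H_2: rank ker ∂_2 − rank ∂_3 = (10 − 10) − 0 = 0, and there is no ∂_3, so H_2 ≅ 0.

H_0 = Z,  H_1 = Z/2,  H_2 = 0.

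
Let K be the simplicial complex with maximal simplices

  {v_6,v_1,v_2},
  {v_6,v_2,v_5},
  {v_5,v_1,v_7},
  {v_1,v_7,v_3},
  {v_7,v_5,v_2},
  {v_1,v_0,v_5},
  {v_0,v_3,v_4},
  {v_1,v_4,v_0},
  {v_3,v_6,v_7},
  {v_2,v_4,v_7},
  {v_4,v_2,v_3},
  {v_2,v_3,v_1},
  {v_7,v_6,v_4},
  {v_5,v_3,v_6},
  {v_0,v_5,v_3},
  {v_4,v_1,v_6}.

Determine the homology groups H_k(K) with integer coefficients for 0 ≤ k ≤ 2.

H_0 ≅ Z,  H_1 ≅ Z^2,  H_2 ≅ Z.

Order the vertices as v_0 < v_1 < v_2 < v_3 < v_4 < v_5 < v_6 < v_7. Listing each simplex with vertices in this order, K has dimension 2 with simplices:

  0-simplices (8): [v_0], [v_1], [v_2], [v_3], [v_4], [v_5], [v_6], [v_7]
  1-simplices (24): (24 of them)
  2-simplices (16): (16 of them)

giving chain groups C_0 ≅ Z^8, C_1 ≅ Z^24, C_2 ≅ Z^16.

The boundary map ∂_1: C_1 → C_0 sends each edge [p,q] (with p < q) to q − p.
This gives a 8×24 integer matrix of rank 7; reducing to Smith normal form yields diagonal entries (1,1,1,1,1,1,1).

The boundary map ∂_2: C_2 → C_1 sends each 2-simplex [p,q,r] to [q,r] − [p,r] + [p,q]. For instance
  ∂[v_0,v_1,v_4] = [v_1,v_4] − [v_0,v_4] + [v_0,v_1],
  ∂[v_2,v_3,v_4] = [v_3,v_4] − [v_2,v_4] + [v_2,v_3].
As a 24×16 matrix over Z this has rank 15, with invariant factors (1,1,1,1,1,1,1,1,1,1,1,1,1,1,1).

From H_k ≅ ker(∂_k) / im(∂_{k+1}) we obtain:

  H_0: rank C_0 − rank ∂_1 = 8 − 7 = 1, and the invariant factors of ∂_1 are all 1, so H_0 ≅ Z.
  H_1: rank ker ∂_1 − rank ∂_2 = (24 − 7) − 15 = 2, and the invariant factors of ∂_2 are all 1, so H_1 ≅ Z^2.
  H_2: rank ker ∂_2 − rank ∂_3 = (16 − 15) − 0 = 1, and there is no ∂_3, so H_2 ≅ Z.

As a check, the Euler characteristic is 8 − 24 + 16 = 0, which agrees with 1 − 2 + 1 = 0.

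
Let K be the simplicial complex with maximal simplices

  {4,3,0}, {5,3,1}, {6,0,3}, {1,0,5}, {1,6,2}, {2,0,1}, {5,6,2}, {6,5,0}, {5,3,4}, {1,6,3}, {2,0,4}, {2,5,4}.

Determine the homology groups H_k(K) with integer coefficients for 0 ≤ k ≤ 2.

H_0 ≅ Z,  H_1 ≅ Z/2,  H_2 = 0.

We work with the vertex ordering 0 < 1 < 2 < 3 < 4 < 5 < 6. The simplices of K, each written with vertices in increasing order, are:

  0-simplices (7): [0], [1], [2], [3], [4], [5], [6]
  1-simplices (18): [0,1], [0,2], [0,3], [0,4], [0,5], [0,6], [1,2], [1,3], [1,5], [1,6], [2,4], [2,5], [2,6], [3,4], [3,5], [3,6], [4,5], [5,6]
  2-simplices (12): [0,1,2], [0,1,5], [0,2,4], [0,3,4], [0,3,6], [0,5,6], [1,2,6], [1,3,5], [1,3,6], [2,4,5], [2,5,6], [3,4,5]

giving chain groups C_0 ≅ Z^7, C_1 ≅ Z^18, C_2 ≅ Z^12.

∂_1: C_1 → C_0 is given by ∂[p,q] = [q] − [p].
The resulting 7×18 matrix has rank 6, and its Smith normal form has invariant factors (1,1,1,1,1,1).

∂_2: C_2 → C_1 maps a triangle to the signed sum of its edges. For instance
  ∂[1,3,6] = [3,6] − [1,6] + [1,3],
  ∂[0,5,6] = [5,6] − [0,6] + [0,5].
As a 18×12 matrix over Z this has rank 12, with invariant factors (1,1,1,1,1,1,1,1,1,1,1,2).

Computing H_k = (kernel of ∂_k) / (image of ∂_{k+1}):

  H_0: rank C_0 − rank ∂_1 = 7 − 6 = 1, and the invariant factors of ∂_1 are all 1, so H_0 = Z.
  H_1: rank ker ∂_1 − rank ∂_2 = (18 − 6) − 12 = 0, and ∂_2 has invariant factor 2 > 1, so H_1 = Z/2.
  H_2: rank ker ∂_2 − rank ∂_3 = (12 − 12) − 0 = 0, and there is no ∂_3, so H_2 = 0.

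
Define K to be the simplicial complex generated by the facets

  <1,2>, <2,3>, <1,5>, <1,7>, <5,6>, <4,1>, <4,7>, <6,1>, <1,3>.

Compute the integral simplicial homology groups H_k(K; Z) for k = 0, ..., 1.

Take the total order 1 < 2 < 3 < 4 < 5 < 6 < 7 on the vertex set. Then K (dimension 1) consists of the simplices:

  0-simplices (7): [1], [2], [3], [4], [5], [6], [7]
  1-simplices (9): [1,2], [1,3], [1,4], [1,5], [1,6], [1,7], [2,3], [4,7], [5,6]

Hence C_0 ≅ Z^7, C_1 ≅ Z^9.

Boundary ∂_1: C_1 → C_0 is given by ∂[p,q] = [q] − [p].
The resulting 7×9 matrix has rank 6, and its Smith normal form has invariant factors (1,1,1,1,1,1).

Now H_k = ker ∂_k / im ∂_{k+1}, so:

  H_0: rank C_0 − rank ∂_1 = 7 − 6 = 1, and the invariant factors of ∂_1 are all 1, so H_0 = Z.
  H_1: rank ker ∂_1 − rank ∂_2 = (9 − 6) − 0 = 3, and there is no ∂_2, so H_1 = Z^3.

H_0 ≅ Z,  H_1 ≅ Z^3.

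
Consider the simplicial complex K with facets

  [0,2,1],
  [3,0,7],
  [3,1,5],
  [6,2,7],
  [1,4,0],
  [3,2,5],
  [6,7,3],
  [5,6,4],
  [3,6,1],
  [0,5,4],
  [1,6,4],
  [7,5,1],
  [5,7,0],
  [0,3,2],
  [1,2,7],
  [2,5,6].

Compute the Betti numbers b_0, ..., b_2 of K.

b_0 = 1, b_1 = 2, b_2 = 1.

Order the vertices as 0 < 1 < 2 < 3 < 4 < 5 < 6 < 7. Listing each simplex with vertices in this order, K has dimension 2 with simplices:

  0-simplices (8): [0], [1], [2], [3], [4], [5], [6], [7]
  1-simplices (24): (24 of them)
  2-simplices (16): [0,1,2], [0,1,4], [0,2,3], [0,3,7], [0,4,5], [0,5,7], [1,2,7], [1,3,5], [1,3,6], [1,4,6], [1,5,7], [2,3,5], [2,5,6], [2,6,7], [3,6,7], [4,5,6]

giving chain groups C_0 ≅ Z^8, C_1 ≅ Z^24, C_2 ≅ Z^16.

The boundary map ∂_1: C_1 → C_0 sends each edge [p,q] (with p < q) to q − p.
As a 8×24 matrix over Z this has rank 7, with invariant factors (1,1,1,1,1,1,1).

Boundary ∂_2: C_2 → C_1 sends each 2-simplex [p,q,r] to [q,r] − [p,r] + [p,q]. For instance
  ∂[3,6,7] = [6,7] − [3,7] + [3,6],
  ∂[0,4,5] = [4,5] − [0,5] + [0,4].
As a 24×16 matrix over Z this has rank 15, with invariant factors (1,1,1,1,1,1,1,1,1,1,1,1,1,1,1).

Computing H_k = (kernel of ∂_k) / (image of ∂_{k+1}):

  H_0: rank C_0 − rank ∂_1 = 8 − 7 = 1, and the invariant factors of ∂_1 are all 1, so H_0 ≅ Z.
  H_1: rank ker ∂_1 − rank ∂_2 = (24 − 7) − 15 = 2, and the invariant factors of ∂_2 are all 1, so H_1 ≅ Z^2.
  H_2: rank ker ∂_2 − rank ∂_3 = (16 − 15) − 0 = 1, and there is no ∂_3, so H_2 ≅ Z.

As a check, the Euler characteristic is 8 − 24 + 16 = 0, which agrees with 1 − 2 + 1 = 0.

Hence the Betti numbers are b_0 = 1, b_1 = 2, b_2 = 1.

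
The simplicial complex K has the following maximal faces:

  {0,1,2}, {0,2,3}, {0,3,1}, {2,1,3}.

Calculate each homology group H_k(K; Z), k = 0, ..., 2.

H_0 = Z,  H_1 = 0,  H_2 = Z.

Fix the vertex order 0 < 1 < 2 < 3 and write every simplex with vertices in increasing order. Then dim K = 2 and the simplices of K are:

  0-simplices (4): [0], [1], [2], [3]
  1-simplices (6): [0,1], [0,2], [0,3], [1,2], [1,3], [2,3]
  2-simplices (4): [0,1,2], [0,1,3], [0,2,3], [1,2,3]

Hence C_0 ≅ Z^4, C_1 ≅ Z^6, C_2 ≅ Z^4.

The boundary map ∂_1: C_1 → C_0 sends each edge [p,q] (with p < q) to q − p.
As a 4×6 matrix over Z this has rank 3, with invariant factors (1,1,1).

∂_2: C_2 → C_1 maps a triangle to the signed sum of its edges. For instance
  ∂[0,2,3] = [2,3] − [0,3] + [0,2],
  ∂[0,1,2] = [1,2] − [0,2] + [0,1].
As a 6×4 matrix over Z this has rank 3, with invariant factors (1,1,1).

Reading off H_k = ker ∂_k / im ∂_{k+1}:

  H_0: rank C_0 − rank ∂_1 = 4 − 3 = 1, and the invariant factors of ∂_1 are all 1, so H_0 ≅ Z.
  H_1: rank ker ∂_1 − rank ∂_2 = (6 − 3) − 3 = 0, and the invariant factors of ∂_2 are all 1, so H_1 ≅ 0.
  H_2: rank ker ∂_2 − rank ∂_3 = (4 − 3) − 0 = 1, and there is no ∂_3, so H_2 ≅ Z.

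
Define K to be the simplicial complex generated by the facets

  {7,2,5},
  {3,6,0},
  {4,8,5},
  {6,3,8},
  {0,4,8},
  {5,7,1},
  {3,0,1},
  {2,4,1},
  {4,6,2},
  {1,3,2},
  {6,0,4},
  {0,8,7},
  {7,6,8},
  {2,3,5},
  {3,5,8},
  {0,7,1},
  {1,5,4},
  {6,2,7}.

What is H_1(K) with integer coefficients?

H_1 ≅ Z ⊕ Z/2.

K has 9 vertices, 27 edges, 18 triangles.
rank ∂_1 = 8, rank ∂_2 = 18 ⇒ b_1 = 27 − 8 − 18 = 1; ∂_2 has invariant factor(s) [2] giving torsion. So H_1 = Z ⊕ Z/2.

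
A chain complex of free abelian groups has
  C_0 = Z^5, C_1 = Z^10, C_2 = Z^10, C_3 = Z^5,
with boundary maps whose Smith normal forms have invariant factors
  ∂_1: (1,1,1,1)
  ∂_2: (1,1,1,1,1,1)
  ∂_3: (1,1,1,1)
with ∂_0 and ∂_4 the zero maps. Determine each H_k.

H_0: b_0 = 5 − 0 − 4 = 1; torsion from ∂_1 factors > 1: none. So H_0 = Z.
H_1: b_1 = 10 − 4 − 6 = 0; torsion from ∂_2 factors > 1: none. So H_1 = 0.
H_2: b_2 = 10 − 6 − 4 = 0; torsion from ∂_3 factors > 1: none. So H_2 = 0.
H_3: b_3 = 5 − 4 − 0 = 1; torsion from ∂_4 factors > 1: none. So H_3 = Z.

H_0 = Z,  H_1 = 0,  H_2 = 0,  H_3 = Z.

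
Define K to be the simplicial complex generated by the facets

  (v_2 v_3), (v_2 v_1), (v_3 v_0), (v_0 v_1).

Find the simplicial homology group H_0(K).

K has 4 vertices, 4 edges.
rank ∂_0 = 0, rank ∂_1 = 3 ⇒ b_0 = 4 − 0 − 3 = 1; all invariant factors of ∂_1 are 1 so no torsion. So H_0 = Z.

H_0 ≅ Z.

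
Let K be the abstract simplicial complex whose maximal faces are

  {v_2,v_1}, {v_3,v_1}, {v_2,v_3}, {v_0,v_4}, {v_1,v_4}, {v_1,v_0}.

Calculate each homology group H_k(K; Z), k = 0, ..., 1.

H_0 ≅ Z,  H_1 ≅ Z^2.

Fix the vertex order v_0 < v_1 < v_2 < v_3 < v_4 and write every simplex with vertices in increasing order. Then dim K = 1 and the simplices of K are:

  0-simplices (5): [v_0], [v_1], [v_2], [v_3], [v_4]
  1-simplices (6): [v_0,v_1], [v_0,v_4], [v_1,v_2], [v_1,v_3], [v_1,v_4], [v_2,v_3]

so the chain groups are C_0 ≅ Z^5, C_1 ≅ Z^6.

The boundary map ∂_1: C_1 → C_0 sends each edge [p,q] (with p < q) to q − p. For instance
  ∂[v_1,v_3] = [v_3] − [v_1].
This gives a 5×6 integer matrix of rank 4; reducing to Smith normal form yields diagonal entries (1,1,1,1).

Now H_k = ker ∂_k / im ∂_{k+1}, so:

  H_0: rank C_0 − rank ∂_1 = 5 − 4 = 1, and the invariant factors of ∂_1 are all 1, so H_0 ≅ Z.
  H_1: rank ker ∂_1 − rank ∂_2 = (6 − 4) − 0 = 2, and there is no ∂_2, so H_1 ≅ Z^2.

As a check, the Euler characteristic is 5 − 6 = -1, which agrees with 1 − 2 = -1.
(K is a triangulation of a wedge of 2 circles.)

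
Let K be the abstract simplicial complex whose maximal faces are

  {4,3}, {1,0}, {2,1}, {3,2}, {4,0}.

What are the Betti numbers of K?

Order the vertices as 0 < 1 < 2 < 3 < 4. Listing each simplex with vertices in this order, K has dimension 1 with simplices:

  0-simplices (5): [0], [1], [2], [3], [4]
  1-simplices (5): [0,1], [0,4], [1,2], [2,3], [3,4]

giving chain groups C_0 ≅ Z^5, C_1 ≅ Z^5.

Boundary ∂_1: C_1 → C_0 maps an edge to its endpoints' difference, ∂[p,q] = q − p. For instance
  ∂[0,4] = [4] − [0].
The resulting 5×5 matrix has rank 4, and its Smith normal form has invariant factors (1,1,1,1).

From H_k ≅ ker(∂_k) / im(∂_{k+1}) we obtain:

  H_0: rank C_0 − rank ∂_1 = 5 − 4 = 1, and the invariant factors of ∂_1 are all 1, so H_0 ≅ Z.
  H_1: rank ker ∂_1 − rank ∂_2 = (5 − 4) − 0 = 1, and there is no ∂_2, so H_1 ≅ Z.

As a check, the Euler characteristic is 5 − 5 = 0, which agrees with 1 − 1 = 0.

Hence the Betti numbers are b_0 = 1, b_1 = 1.

b_0 = 1, b_1 = 1.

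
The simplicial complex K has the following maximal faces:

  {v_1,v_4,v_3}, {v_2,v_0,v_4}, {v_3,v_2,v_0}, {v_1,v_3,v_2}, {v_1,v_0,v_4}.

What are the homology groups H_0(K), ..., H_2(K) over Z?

H_0 ≅ Z,  H_1 ≅ Z,  H_2 = 0.

Fix the vertex order v_0 < v_1 < v_2 < v_3 < v_4 and write every simplex with vertices in increasing order. Then dim K = 2 and the simplices of K are:

  0-simplices (5): [v_0], [v_1], [v_2], [v_3], [v_4]
  1-simplices (10): [v_0,v_1], [v_0,v_2], [v_0,v_3], [v_0,v_4], [v_1,v_2], [v_1,v_3], [v_1,v_4], [v_2,v_3], [v_2,v_4], [v_3,v_4]
  2-simplices (5): [v_0,v_1,v_4], [v_0,v_2,v_3], [v_0,v_2,v_4], [v_1,v_2,v_3], [v_1,v_3,v_4]

Hence C_0 ≅ Z^5, C_1 ≅ Z^10, C_2 ≅ Z^5.

The boundary map ∂_1: C_1 → C_0 maps an edge to its endpoints' difference, ∂[p,q] = q − p.
The 5×10 boundary matrix has rank 4 and Smith normal form diag(1,1,1,1).

∂_2: C_2 → C_1 maps a triangle to the signed sum of its edges. For instance
  ∂[v_0,v_2,v_3] = [v_2,v_3] − [v_0,v_3] + [v_0,v_2],
  ∂[v_0,v_2,v_4] = [v_2,v_4] − [v_0,v_4] + [v_0,v_2].
This gives a 10×5 integer matrix of rank 5; reducing to Smith normal form yields diagonal entries (1,1,1,1,1).

Now H_k = ker ∂_k / im ∂_{k+1}, so:

  H_0: rank C_0 − rank ∂_1 = 5 − 4 = 1, and the invariant factors of ∂_1 are all 1, so H_0 ≅ Z.
  H_1: rank ker ∂_1 − rank ∂_2 = (10 − 4) − 5 = 1, and the invariant factors of ∂_2 are all 1, so H_1 ≅ Z.
  H_2: rank ker ∂_2 − rank ∂_3 = (5 − 5) − 0 = 0, and there is no ∂_3, so H_2 ≅ 0.

As a check, the Euler characteristic is 5 − 10 + 5 = 0, which agrees with 1 − 1 + 0 = 0.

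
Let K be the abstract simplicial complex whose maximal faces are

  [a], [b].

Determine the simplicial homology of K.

H_0 = Z^2.

K has 2 vertices.
rank ∂_0 = 0, rank ∂_1 = 0 ⇒ b_0 = 2 − 0 − 0 = 2. So H_0 = Z^2.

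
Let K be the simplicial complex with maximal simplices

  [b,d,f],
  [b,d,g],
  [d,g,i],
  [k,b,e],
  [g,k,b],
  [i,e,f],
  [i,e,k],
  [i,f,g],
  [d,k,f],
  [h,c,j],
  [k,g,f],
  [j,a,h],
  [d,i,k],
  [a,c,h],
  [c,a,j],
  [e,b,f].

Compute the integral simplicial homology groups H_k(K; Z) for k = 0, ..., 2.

H_0 ≅ Z^2,  H_1 ≅ Z/2Z,  H_2 ≅ Z.

Fix the vertex order a < b < c < d < e < f < g < h < i < j < k and write every simplex with vertices in increasing order. Then dim K = 2 and the simplices of K are:

  0-simplices (11): a, b, c, d, e, f, g, h, i, j, k
  1-simplices (24): ac, ah, aj, bd, be, bf, bg, bk, ch, cj, df, dg, di, dk, ef, ei, ek, fg, fi, fk, gi, gk, hj, ik
  2-simplices (16): ach, acj, ahj, bdf, bdg, bef, bek, bgk, chj, dfk, dgi, dik, efi, eik, fgi, fgk

Hence C_0 ≅ Z^11, C_1 ≅ Z^24, C_2 ≅ Z^16.

Boundary ∂_1: C_1 → C_0 is given by ∂[p,q] = [q] − [p].
This gives a 11×24 integer matrix of rank 9; reducing to Smith normal form yields diagonal entries (1,1,1,1,1,1,1,1,1).

The boundary map ∂_2: C_2 → C_1 acts by ∂[p,q,r] = [q,r] − [p,r] + [p,q]. For instance
  ∂fgk = gk − fk + fg,
  ∂dgi = gi − di + dg.
This gives a 24×16 integer matrix of rank 15; reducing to Smith normal form yields diagonal entries (1,1,1,1,1,1,1,1,1,1,1,1,1,1,2).

Computing H_k = (kernel of ∂_k) / (image of ∂_{k+1}):

  H_0: rank C_0 − rank ∂_1 = 11 − 9 = 2, and the invariant factors of ∂_1 are all 1, so H_0 = Z^2.
  H_1: rank ker ∂_1 − rank ∂_2 = (24 − 9) − 15 = 0, and ∂_2 has invariant factor 2 > 1, so H_1 = Z/2Z.
  H_2: rank ker ∂_2 − rank ∂_3 = (16 − 15) − 0 = 1, and there is no ∂_3, so H_2 = Z.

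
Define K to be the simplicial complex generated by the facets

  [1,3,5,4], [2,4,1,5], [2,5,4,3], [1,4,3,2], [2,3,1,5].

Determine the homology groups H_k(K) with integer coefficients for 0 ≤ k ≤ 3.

Fix the vertex order 1 < 2 < 3 < 4 < 5 and write every simplex with vertices in increasing order. Then dim K = 3 and the simplices of K are:

  0-simplices (5): [1], [2], [3], [4], [5]
  1-simplices (10): [1,2], [1,3], [1,4], [1,5], [2,3], [2,4], [2,5], [3,4], [3,5], [4,5]
  2-simplices (10): [1,2,3], [1,2,4], [1,2,5], [1,3,4], [1,3,5], [1,4,5], [2,3,4], [2,3,5], [2,4,5], [3,4,5]
  3-simplices (5): [1,2,3,4], [1,2,3,5], [1,2,4,5], [1,3,4,5], [2,3,4,5]

giving chain groups C_0 ≅ Z^5, C_1 ≅ Z^10, C_2 ≅ Z^10, C_3 ≅ Z^5.

Boundary ∂_1: C_1 → C_0 maps an edge to its endpoints' difference, ∂[p,q] = q − p. For instance
  ∂[1,2] = [2] − [1].
The 5×10 boundary matrix has rank 4 and Smith normal form diag(1,1,1,1).

∂_2: C_2 → C_1 acts by ∂[p,q,r] = [q,r] − [p,r] + [p,q]. For instance
  ∂[2,4,5] = [4,5] − [2,5] + [2,4],
  ∂[1,2,3] = [2,3] − [1,3] + [1,2].
This gives a 10×10 integer matrix of rank 6; reducing to Smith normal form yields diagonal entries (1,1,1,1,1,1).

The boundary map ∂_3: C_3 → C_2 sends each 3-simplex σ to the alternating sum Σ_i (−1)^i (σ with its i-th vertex removed). For instance
  ∂[2,3,4,5] = [3,4,5] − [2,4,5] + [2,3,5] − [2,3,4],
  ∂[1,2,3,5] = [2,3,5] − [1,3,5] + [1,2,5] − [1,2,3].
The resulting 10×5 matrix has rank 4, and its Smith normal form has invariant factors (1,1,1,1).

Reading off H_k = ker ∂_k / im ∂_{k+1}:

  H_0: rank C_0 − rank ∂_1 = 5 − 4 = 1, and the invariant factors of ∂_1 are all 1, so H_0 ≅ Z.
  H_1: rank ker ∂_1 − rank ∂_2 = (10 − 4) − 6 = 0, and the invariant factors of ∂_2 are all 1, so H_1 ≅ 0.
  H_2: rank ker ∂_2 − rank ∂_3 = (10 − 6) − 4 = 0, and the invariant factors of ∂_3 are all 1, so H_2 ≅ 0.
  H_3: rank ker ∂_3 − rank ∂_4 = (5 − 4) − 0 = 1, and there is no ∂_4, so H_3 ≅ Z.

(K is a triangulation of the 3-sphere S^3.)

H_0 ≅ Z,  H_1 = 0,  H_2 = 0,  H_3 ≅ Z.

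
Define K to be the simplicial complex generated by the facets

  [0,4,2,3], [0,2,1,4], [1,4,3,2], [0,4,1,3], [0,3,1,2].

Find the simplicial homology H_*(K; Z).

H_0 ≅ Z,  H_1 = 0,  H_2 = 0,  H_3 ≅ Z.

K has 5 vertices, 10 edges, 10 triangles, 5 3-simplices.
rank ∂_0 = 0, rank ∂_1 = 4 ⇒ b_0 = 5 − 0 − 4 = 1; all invariant factors of ∂_1 are 1 so no torsion. So H_0 = Z.
rank ∂_1 = 4, rank ∂_2 = 6 ⇒ b_1 = 10 − 4 − 6 = 0; all invariant factors of ∂_2 are 1 so no torsion. So H_1 = 0.
rank ∂_2 = 6, rank ∂_3 = 4 ⇒ b_2 = 10 − 6 − 4 = 0; all invariant factors of ∂_3 are 1 so no torsion. So H_2 = 0.
rank ∂_3 = 4, rank ∂_4 = 0 ⇒ b_3 = 5 − 4 − 0 = 1. So H_3 = Z.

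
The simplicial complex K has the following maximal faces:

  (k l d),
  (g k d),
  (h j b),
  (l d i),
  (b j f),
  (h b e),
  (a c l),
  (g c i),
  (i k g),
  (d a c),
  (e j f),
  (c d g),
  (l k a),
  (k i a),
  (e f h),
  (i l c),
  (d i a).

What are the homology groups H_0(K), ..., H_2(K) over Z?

H_0 ≅ Z^2,  H_1 ≅ Z ⊕ Z/2Z,  H_2 = 0.

Take the total order a < b < c < d < e < f < g < h < i < j < k < l on the vertex set. Then K (dimension 2) consists of the simplices:

  0-simplices (12): a, b, c, d, e, f, g, h, i, j, k, l
  1-simplices (28): ac, ad, ai, ak, al, be, bf, bh, bj, cd, cg, ci, cl, dg, di, dk, dl, ef, eh, ej, fh, fj, gi, gk, hj, ik, il, kl
  2-simplices (17): acd, acl, adi, aik, akl, beh, bfj, bhj, cdg, cgi, cil, dgk, dil, dkl, efh, efj, gik

so the chain groups are C_0 ≅ Z^12, C_1 ≅ Z^28, C_2 ≅ Z^17.

The boundary map ∂_1: C_1 → C_0 is given by ∂[p,q] = [q] − [p].
The 12×28 boundary matrix has rank 10 and Smith normal form diag(1,1,1,1,1,1,1,1,1,1).

The boundary map ∂_2: C_2 → C_1 sends each 2-simplex [p,q,r] to [q,r] − [p,r] + [p,q]. For instance
  ∂akl = kl − al + ak,
  ∂dgk = gk − dk + dg.
The resulting 28×17 matrix has rank 17, and its Smith normal form has invariant factors (1,1,1,1,1,1,1,1,1,1,1,1,1,1,1,1,2).

Now H_k = ker ∂_k / im ∂_{k+1}, so:

  H_0: rank C_0 − rank ∂_1 = 12 − 10 = 2, and the invariant factors of ∂_1 are all 1, so H_0 = Z^2.
  H_1: rank ker ∂_1 − rank ∂_2 = (28 − 10) − 17 = 1, and ∂_2 has invariant factor 2 > 1, so H_1 = Z ⊕ Z/2Z.
  H_2: rank ker ∂_2 − rank ∂_3 = (17 − 17) − 0 = 0, and there is no ∂_3, so H_2 = 0.

(K is a triangulation of the disjoint union of the Möbius band and the real projective plane RP^2.)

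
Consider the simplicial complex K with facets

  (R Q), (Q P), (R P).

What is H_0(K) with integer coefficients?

H_0 = Z.

Fix the vertex order P < Q < R and write every simplex with vertices in increasing order. Then dim K = 1 and the simplices of K are:

  0-simplices (3): P, Q, R
  1-simplices (3): PQ, PR, QR

giving chain groups C_0 ≅ Z^3, C_1 ≅ Z^3.

∂_1: C_1 → C_0 is given by ∂[p,q] = [q] − [p].
This gives a 3×3 integer matrix of rank 2; reducing to Smith normal form yields diagonal entries (1,1).

Now H_k = ker ∂_k / im ∂_{k+1}, so:

  H_0: rank C_0 − rank ∂_1 = 3 − 2 = 1, and the invariant factors of ∂_1 are all 1, so H_0 = Z.

(K is a triangulation of the circle S^1.)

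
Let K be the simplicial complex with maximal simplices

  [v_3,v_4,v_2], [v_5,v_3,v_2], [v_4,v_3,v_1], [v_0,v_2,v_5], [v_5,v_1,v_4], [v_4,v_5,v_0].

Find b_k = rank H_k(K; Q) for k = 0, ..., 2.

Order the vertices as v_0 < v_1 < v_2 < v_3 < v_4 < v_5. Listing each simplex with vertices in this order, K has dimension 2 with simplices:

  0-simplices (6): [v_0], [v_1], [v_2], [v_3], [v_4], [v_5]
  1-simplices (12): [v_0,v_2], [v_0,v_4], [v_0,v_5], [v_1,v_3], [v_1,v_4], [v_1,v_5], [v_2,v_3], [v_2,v_4], [v_2,v_5], [v_3,v_4], [v_3,v_5], [v_4,v_5]
  2-simplices (6): [v_0,v_2,v_5], [v_0,v_4,v_5], [v_1,v_3,v_4], [v_1,v_4,v_5], [v_2,v_3,v_4], [v_2,v_3,v_5]

giving chain groups C_0 ≅ Z^6, C_1 ≅ Z^12, C_2 ≅ Z^6.

∂_1: C_1 → C_0 sends each edge [p,q] (with p < q) to q − p.
As a 6×12 matrix over Z this has rank 5, with invariant factors (1,1,1,1,1).

Boundary ∂_2: C_2 → C_1 sends each 2-simplex [p,q,r] to [q,r] − [p,r] + [p,q]. For instance
  ∂[v_1,v_4,v_5] = [v_4,v_5] − [v_1,v_5] + [v_1,v_4],
  ∂[v_2,v_3,v_4] = [v_3,v_4] − [v_2,v_4] + [v_2,v_3].
This gives a 12×6 integer matrix of rank 6; reducing to Smith normal form yields diagonal entries (1,1,1,1,1,1).

Reading off H_k = ker ∂_k / im ∂_{k+1}:

  H_0: rank C_0 − rank ∂_1 = 6 − 5 = 1, and the invariant factors of ∂_1 are all 1, so H_0 ≅ Z.
  H_1: rank ker ∂_1 − rank ∂_2 = (12 − 5) − 6 = 1, and the invariant factors of ∂_2 are all 1, so H_1 ≅ Z.
  H_2: rank ker ∂_2 − rank ∂_3 = (6 − 6) − 0 = 0, and there is no ∂_3, so H_2 ≅ 0.

Hence the Betti numbers are b_0 = 1, b_1 = 1, b_2 = 0.

b_0 = 1, b_1 = 1, b_2 = 0.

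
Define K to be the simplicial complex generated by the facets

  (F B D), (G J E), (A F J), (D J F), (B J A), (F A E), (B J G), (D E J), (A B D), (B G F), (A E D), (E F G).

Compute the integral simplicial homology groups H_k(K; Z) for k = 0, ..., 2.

H_0 ≅ Z,  H_1 ≅ Z_2,  H_2 = 0.

Take the total order A < B < D < E < F < G < J on the vertex set. Then K (dimension 2) consists of the simplices:

  0-simplices (7): A, B, D, E, F, G, J
  1-simplices (18): AB, AD, AE, AF, AJ, BD, BF, BG, BJ, DE, DF, DJ, EF, EG, EJ, FG, FJ, GJ
  2-simplices (12): ABD, ABJ, ADE, AEF, AFJ, BDF, BFG, BGJ, DEJ, DFJ, EFG, EGJ

so the chain groups are C_0 ≅ Z^7, C_1 ≅ Z^18, C_2 ≅ Z^12.

The boundary map ∂_1: C_1 → C_0 is given by ∂[p,q] = [q] − [p]. For instance
  ∂AF = F − A.
This gives a 7×18 integer matrix of rank 6; reducing to Smith normal form yields diagonal entries (1,1,1,1,1,1).

Boundary ∂_2: C_2 → C_1 acts by ∂[p,q,r] = [q,r] − [p,r] + [p,q]. For instance
  ∂AFJ = FJ − AJ + AF,
  ∂ABJ = BJ − AJ + AB.
The resulting 18×12 matrix has rank 12, and its Smith normal form has invariant factors (1,1,1,1,1,1,1,1,1,1,1,2).

Now H_k = ker ∂_k / im ∂_{k+1}, so:

  H_0: rank C_0 − rank ∂_1 = 7 − 6 = 1, and the invariant factors of ∂_1 are all 1, so H_0 ≅ Z.
  H_1: rank ker ∂_1 − rank ∂_2 = (18 − 6) − 12 = 0, and ∂_2 has invariant factor 2 > 1, so H_1 ≅ Z_2.
  H_2: rank ker ∂_2 − rank ∂_3 = (12 − 12) − 0 = 0, and there is no ∂_3, so H_2 ≅ 0.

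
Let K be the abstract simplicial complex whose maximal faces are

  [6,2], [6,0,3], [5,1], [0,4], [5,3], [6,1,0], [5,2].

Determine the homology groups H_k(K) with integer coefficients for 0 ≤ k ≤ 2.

H_0 ≅ Z,  H_1 ≅ Z^2,  H_2 = 0.

We work with the vertex ordering 0 < 1 < 2 < 3 < 4 < 5 < 6. The simplices of K, each written with vertices in increasing order, are:

  0-simplices (7): [0], [1], [2], [3], [4], [5], [6]
  1-simplices (10): [0,1], [0,3], [0,4], [0,6], [1,5], [1,6], [2,5], [2,6], [3,5], [3,6]
  2-simplices (2): [0,1,6], [0,3,6]

Hence C_0 ≅ Z^7, C_1 ≅ Z^10, C_2 ≅ Z^2.

The boundary map ∂_1: C_1 → C_0 sends each edge [p,q] (with p < q) to q − p. For instance
  ∂[0,6] = [6] − [0].
As a 7×10 matrix over Z this has rank 6, with invariant factors (1,1,1,1,1,1).

Boundary ∂_2: C_2 → C_1 maps a triangle to the signed sum of its edges. For instance
  ∂[0,1,6] = [1,6] − [0,6] + [0,1],
  ∂[0,3,6] = [3,6] − [0,6] + [0,3].
The 10×2 boundary matrix has rank 2 and Smith normal form diag(1,1).

Reading off H_k = ker ∂_k / im ∂_{k+1}:

  H_0: rank C_0 − rank ∂_1 = 7 − 6 = 1, and the invariant factors of ∂_1 are all 1, so H_0 = Z.
  H_1: rank ker ∂_1 − rank ∂_2 = (10 − 6) − 2 = 2, and the invariant factors of ∂_2 are all 1, so H_1 = Z^2.
  H_2: rank ker ∂_2 − rank ∂_3 = (2 − 2) − 0 = 0, and there is no ∂_3, so H_2 = 0.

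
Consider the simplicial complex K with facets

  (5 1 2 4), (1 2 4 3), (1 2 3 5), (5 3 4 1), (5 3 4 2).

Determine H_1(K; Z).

Fix the vertex order 1 < 2 < 3 < 4 < 5 and write every simplex with vertices in increasing order. Then dim K = 3 and the simplices of K are:

  0-simplices (5): [1], [2], [3], [4], [5]
  1-simplices (10): [1,2], [1,3], [1,4], [1,5], [2,3], [2,4], [2,5], [3,4], [3,5], [4,5]
  2-simplices (10): [1,2,3], [1,2,4], [1,2,5], [1,3,4], [1,3,5], [1,4,5], [2,3,4], [2,3,5], [2,4,5], [3,4,5]
  3-simplices (5): [1,2,3,4], [1,2,3,5], [1,2,4,5], [1,3,4,5], [2,3,4,5]

giving chain groups C_0 ≅ Z^5, C_1 ≅ Z^10, C_2 ≅ Z^10, C_3 ≅ Z^5.

The boundary map ∂_1: C_1 → C_0 maps an edge to its endpoints' difference, ∂[p,q] = q − p.
The resulting 5×10 matrix has rank 4, and its Smith normal form has invariant factors (1,1,1,1).

The boundary map ∂_2: C_2 → C_1 maps a triangle to the signed sum of its edges. For instance
  ∂[2,3,4] = [3,4] − [2,4] + [2,3],
  ∂[1,2,3] = [2,3] − [1,3] + [1,2].
As a 10×10 matrix over Z this has rank 6, with invariant factors (1,1,1,1,1,1).

Boundary ∂_3: C_3 → C_2 sends each 3-simplex σ to the alternating sum Σ_i (−1)^i (σ with its i-th vertex removed). For instance
  ∂[1,2,3,4] = [2,3,4] − [1,3,4] + [1,2,4] − [1,2,3],
  ∂[1,2,3,5] = [2,3,5] − [1,3,5] + [1,2,5] − [1,2,3].
The resulting 10×5 matrix has rank 4, and its Smith normal form has invariant factors (1,1,1,1).

From H_k ≅ ker(∂_k) / im(∂_{k+1}) we obtain:

  H_1: rank ker ∂_1 − rank ∂_2 = (10 − 4) − 6 = 0, and the invariant factors of ∂_2 are all 1, so H_1 = 0.

(K is a triangulation of the 3-sphere S^3.)

H_1 ≅ 0.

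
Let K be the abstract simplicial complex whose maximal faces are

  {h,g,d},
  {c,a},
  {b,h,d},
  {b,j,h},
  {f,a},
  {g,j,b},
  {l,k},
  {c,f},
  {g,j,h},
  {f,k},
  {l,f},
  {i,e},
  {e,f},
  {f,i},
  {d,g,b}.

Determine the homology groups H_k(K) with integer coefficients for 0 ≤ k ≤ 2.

H_0 ≅ Z^2,  H_1 ≅ Z^3,  H_2 ≅ Z.

Take the total order a < b < c < d < e < f < g < h < i < j < k < l on the vertex set. Then K (dimension 2) consists of the simplices:

  0-simplices (12): a, b, c, d, e, f, g, h, i, j, k, l
  1-simplices (18): ac, af, bd, bg, bh, bj, cf, dg, dh, ef, ei, fi, fk, fl, gh, gj, hj, kl
  2-simplices (6): bdg, bdh, bgj, bhj, dgh, ghj

so the chain groups are C_0 ≅ Z^12, C_1 ≅ Z^18, C_2 ≅ Z^6.

Boundary ∂_1: C_1 → C_0 sends each edge [p,q] (with p < q) to q − p. For instance
  ∂hj = j − h.
This gives a 12×18 integer matrix of rank 10; reducing to Smith normal form yields diagonal entries (1,1,1,1,1,1,1,1,1,1).

∂_2: C_2 → C_1 sends each 2-simplex [p,q,r] to [q,r] − [p,r] + [p,q]. For instance
  ∂dgh = gh − dh + dg,
  ∂bdg = dg − bg + bd.
The resulting 18×6 matrix has rank 5, and its Smith normal form has invariant factors (1,1,1,1,1).

Reading off H_k = ker ∂_k / im ∂_{k+1}:

  H_0: rank C_0 − rank ∂_1 = 12 − 10 = 2, and the invariant factors of ∂_1 are all 1, so H_0 = Z^2.
  H_1: rank ker ∂_1 − rank ∂_2 = (18 − 10) − 5 = 3, and the invariant factors of ∂_2 are all 1, so H_1 = Z^3.
  H_2: rank ker ∂_2 − rank ∂_3 = (6 − 5) − 0 = 1, and there is no ∂_3, so H_2 = Z.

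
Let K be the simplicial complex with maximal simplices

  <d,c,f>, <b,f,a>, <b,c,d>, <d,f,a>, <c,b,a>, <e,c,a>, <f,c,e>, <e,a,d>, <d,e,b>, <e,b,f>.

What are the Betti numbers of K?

We work with the vertex ordering a < b < c < d < e < f. The simplices of K, each written with vertices in increasing order, are:

  0-simplices (6): a, b, c, d, e, f
  1-simplices (15): ab, ac, ad, ae, af, bc, bd, be, bf, cd, ce, cf, de, df, ef
  2-simplices (10): abc, abf, ace, ade, adf, bcd, bde, bef, cdf, cef

Hence C_0 ≅ Z^6, C_1 ≅ Z^15, C_2 ≅ Z^10.

The boundary map ∂_1: C_1 → C_0 sends each edge [p,q] (with p < q) to q − p. For instance
  ∂bd = d − b.
This gives a 6×15 integer matrix of rank 5; reducing to Smith normal form yields diagonal entries (1,1,1,1,1).

Boundary ∂_2: C_2 → C_1 acts by ∂[p,q,r] = [q,r] − [p,r] + [p,q]. For instance
  ∂cdf = df − cf + cd,
  ∂adf = df − af + ad.
The 15×10 boundary matrix has rank 10 and Smith normal form diag(1,1,1,1,1,1,1,1,1,2).

Reading off H_k = ker ∂_k / im ∂_{k+1}:

  H_0: rank C_0 − rank ∂_1 = 6 − 5 = 1, and the invariant factors of ∂_1 are all 1, so H_0 ≅ Z.
  H_1: rank ker ∂_1 − rank ∂_2 = (15 − 5) − 10 = 0, and ∂_2 has invariant factor 2 > 1, so H_1 ≅ Z/2.
  H_2: rank ker ∂_2 − rank ∂_3 = (10 − 10) − 0 = 0, and there is no ∂_3, so H_2 ≅ 0.

Hence the Betti numbers are b_0 = 1, b_1 = 0, b_2 = 0.

b_0 = 1, b_1 = 0, b_2 = 0.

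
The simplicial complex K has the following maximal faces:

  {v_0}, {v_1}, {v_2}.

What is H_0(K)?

H_0 ≅ Z^3.

Take the total order v_0 < v_1 < v_2 on the vertex set. Then K (dimension 0) consists of the simplices:

  0-simplices (3): [v_0], [v_1], [v_2]

so the chain groups are C_0 ≅ Z^3.

Now H_k = ker ∂_k / im ∂_{k+1}, so:

  H_0: rank C_0 − rank ∂_1 = 3 − 0 = 3, and there is no ∂_1, so H_0 = Z^3.

(K is a triangulation of a set of 3 points.)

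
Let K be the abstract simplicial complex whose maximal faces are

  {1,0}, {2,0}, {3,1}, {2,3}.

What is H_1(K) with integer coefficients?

H_1 = Z.

Take the total order 0 < 1 < 2 < 3 on the vertex set. Then K (dimension 1) consists of the simplices:

  0-simplices (4): [0], [1], [2], [3]
  1-simplices (4): [0,1], [0,2], [1,3], [2,3]

Hence C_0 ≅ Z^4, C_1 ≅ Z^4.

Boundary ∂_1: C_1 → C_0 maps an edge to its endpoints' difference, ∂[p,q] = q − p. For instance
  ∂[0,2] = [2] − [0].
The 4×4 boundary matrix has rank 3 and Smith normal form diag(1,1,1).

Reading off H_k = ker ∂_k / im ∂_{k+1}:

  H_1: rank ker ∂_1 − rank ∂_2 = (4 − 3) − 0 = 1, and there is no ∂_2, so H_1 = Z.

(K is a triangulation of the circle S^1.)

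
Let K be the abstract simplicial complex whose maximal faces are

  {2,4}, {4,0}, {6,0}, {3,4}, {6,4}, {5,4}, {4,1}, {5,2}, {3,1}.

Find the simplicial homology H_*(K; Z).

H_0 ≅ Z,  H_1 ≅ Z^3.

Order the vertices as 0 < 1 < 2 < 3 < 4 < 5 < 6. Listing each simplex with vertices in this order, K has dimension 1 with simplices:

  0-simplices (7): [0], [1], [2], [3], [4], [5], [6]
  1-simplices (9): [0,4], [0,6], [1,3], [1,4], [2,4], [2,5], [3,4], [4,5], [4,6]

so the chain groups are C_0 ≅ Z^7, C_1 ≅ Z^9.

∂_1: C_1 → C_0 sends each edge [p,q] (with p < q) to q − p. For instance
  ∂[0,6] = [6] − [0].
As a 7×9 matrix over Z this has rank 6, with invariant factors (1,1,1,1,1,1).

Now H_k = ker ∂_k / im ∂_{k+1}, so:

  H_0: rank C_0 − rank ∂_1 = 7 − 6 = 1, and the invariant factors of ∂_1 are all 1, so H_0 ≅ Z.
  H_1: rank ker ∂_1 − rank ∂_2 = (9 − 6) − 0 = 3, and there is no ∂_2, so H_1 ≅ Z^3.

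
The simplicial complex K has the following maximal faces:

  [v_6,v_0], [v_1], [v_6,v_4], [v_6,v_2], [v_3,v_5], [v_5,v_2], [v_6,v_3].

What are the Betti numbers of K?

Take the total order v_0 < v_1 < v_2 < v_3 < v_4 < v_5 < v_6 on the vertex set. Then K (dimension 1) consists of the simplices:

  0-simplices (7): [v_0], [v_1], [v_2], [v_3], [v_4], [v_5], [v_6]
  1-simplices (6): [v_0,v_6], [v_2,v_5], [v_2,v_6], [v_3,v_5], [v_3,v_6], [v_4,v_6]

Hence C_0 ≅ Z^7, C_1 ≅ Z^6.

∂_1: C_1 → C_0 maps an edge to its endpoints' difference, ∂[p,q] = q − p. For instance
  ∂[v_2,v_6] = [v_6] − [v_2].
This gives a 7×6 integer matrix of rank 5; reducing to Smith normal form yields diagonal entries (1,1,1,1,1).

Now H_k = ker ∂_k / im ∂_{k+1}, so:

  H_0: rank C_0 − rank ∂_1 = 7 − 5 = 2, and the invariant factors of ∂_1 are all 1, so H_0 ≅ Z^2.
  H_1: rank ker ∂_1 − rank ∂_2 = (6 − 5) − 0 = 1, and there is no ∂_2, so H_1 ≅ Z.

Hence the Betti numbers are b_0 = 2, b_1 = 1.

b_0 = 2, b_1 = 1.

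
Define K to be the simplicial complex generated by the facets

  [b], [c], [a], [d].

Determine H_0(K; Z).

Order the vertices as a < b < c < d. Listing each simplex with vertices in this order, K has dimension 0 with simplices:

  0-simplices (4): a, b, c, d

Hence C_0 ≅ Z^4.

Computing H_k = (kernel of ∂_k) / (image of ∂_{k+1}):

  H_0: rank C_0 − rank ∂_1 = 4 − 0 = 4, and there is no ∂_1, so H_0 = Z^4.

H_0 ≅ Z^4.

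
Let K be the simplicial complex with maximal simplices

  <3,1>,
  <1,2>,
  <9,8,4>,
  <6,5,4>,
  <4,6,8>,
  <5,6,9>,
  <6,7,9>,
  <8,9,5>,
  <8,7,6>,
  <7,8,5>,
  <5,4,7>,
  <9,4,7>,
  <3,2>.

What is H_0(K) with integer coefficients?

H_0 = Z^2.

Take the total order 1 < 2 < 3 < 4 < 5 < 6 < 7 < 8 < 9 on the vertex set. Then K (dimension 2) consists of the simplices:

  0-simplices (9): [1], [2], [3], [4], [5], [6], [7], [8], [9]
  1-simplices (18): [1,2], [1,3], [2,3], [4,5], [4,6], [4,7], [4,8], [4,9], [5,6], [5,7], [5,8], [5,9], [6,7], [6,8], [6,9], [7,8], [7,9], [8,9]
  2-simplices (10): [4,5,6], [4,5,7], [4,6,8], [4,7,9], [4,8,9], [5,6,9], [5,7,8], [5,8,9], [6,7,8], [6,7,9]

so the chain groups are C_0 ≅ Z^9, C_1 ≅ Z^18, C_2 ≅ Z^10.

∂_1: C_1 → C_0 is given by ∂[p,q] = [q] − [p]. For instance
  ∂[4,7] = [7] − [4].
As a 9×18 matrix over Z this has rank 7, with invariant factors (1,1,1,1,1,1,1).

∂_2: C_2 → C_1 maps a triangle to the signed sum of its edges. For instance
  ∂[4,5,6] = [5,6] − [4,6] + [4,5],
  ∂[6,7,9] = [7,9] − [6,9] + [6,7].
As a 18×10 matrix over Z this has rank 10, with invariant factors (1,1,1,1,1,1,1,1,1,2).

Now H_k = ker ∂_k / im ∂_{k+1}, so:

  H_0: rank C_0 − rank ∂_1 = 9 − 7 = 2, and the invariant factors of ∂_1 are all 1, so H_0 = Z^2.

(K is a triangulation of the disjoint union of the real projective plane RP^2 and the circle S^1.)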